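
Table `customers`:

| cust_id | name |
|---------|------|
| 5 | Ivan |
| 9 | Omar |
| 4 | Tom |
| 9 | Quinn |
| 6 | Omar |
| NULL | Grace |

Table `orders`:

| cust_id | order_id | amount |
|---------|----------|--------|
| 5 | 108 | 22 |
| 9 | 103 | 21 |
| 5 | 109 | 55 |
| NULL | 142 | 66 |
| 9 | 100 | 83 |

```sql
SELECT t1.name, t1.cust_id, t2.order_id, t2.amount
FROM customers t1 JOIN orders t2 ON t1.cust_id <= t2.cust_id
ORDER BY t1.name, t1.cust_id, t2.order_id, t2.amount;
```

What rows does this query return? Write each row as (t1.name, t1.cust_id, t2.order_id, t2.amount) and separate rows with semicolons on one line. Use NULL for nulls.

(Ivan, 5, 100, 83); (Ivan, 5, 103, 21); (Ivan, 5, 108, 22); (Ivan, 5, 109, 55); (Omar, 6, 100, 83); (Omar, 6, 103, 21); (Omar, 9, 100, 83); (Omar, 9, 103, 21); (Quinn, 9, 100, 83); (Quinn, 9, 103, 21); (Tom, 4, 100, 83); (Tom, 4, 103, 21); (Tom, 4, 108, 22); (Tom, 4, 109, 55)

INNER JOIN keeps only pairs where the ON condition holds.
Matching on t1.cust_id <= t2.cust_id. A NULL in a compared column never satisfies the condition.
- t1 (cust_id=5) pairs with 4 row(s) of t2.
- t1 (cust_id=9) pairs with 2 row(s) of t2.
- t1 (cust_id=4) pairs with 4 row(s) of t2.
- t1 (cust_id=9) pairs with 2 row(s) of t2.
- t1 (cust_id=6) pairs with 2 row(s) of t2.
- t1 (cust_id=NULL) has no partner → excluded.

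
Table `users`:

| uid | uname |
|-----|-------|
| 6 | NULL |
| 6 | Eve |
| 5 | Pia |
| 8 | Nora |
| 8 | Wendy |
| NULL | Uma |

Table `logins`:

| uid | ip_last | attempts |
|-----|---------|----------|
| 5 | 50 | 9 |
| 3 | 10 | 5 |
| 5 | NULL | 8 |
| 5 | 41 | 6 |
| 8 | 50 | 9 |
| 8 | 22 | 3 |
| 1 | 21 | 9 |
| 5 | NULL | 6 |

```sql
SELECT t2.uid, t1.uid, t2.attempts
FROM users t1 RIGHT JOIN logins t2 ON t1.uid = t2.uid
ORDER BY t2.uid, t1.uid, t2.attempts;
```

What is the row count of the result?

10

RIGHT JOIN keeps every row from `logins`; unmatched rows get NULL for `users`'s columns.
Matching on t1.uid = t2.uid. A NULL in a compared column never satisfies the condition.
- t1 row (uid=6): no match.
- t1 row (uid=6): no match.
- t1 row (uid=5): matches 4 t2 row(s) → 4 output row(s).
- t1 row (uid=8): matches 2 t2 row(s) → 2 output row(s).
- t1 row (uid=8): matches 2 t2 row(s) → 2 output row(s).
- t1 row (uid=NULL): no match.
- plus 2 unmatched t2 row(s), each kept with NULL t1 columns.
Total: 8 matched + 2 padded = 10 rows.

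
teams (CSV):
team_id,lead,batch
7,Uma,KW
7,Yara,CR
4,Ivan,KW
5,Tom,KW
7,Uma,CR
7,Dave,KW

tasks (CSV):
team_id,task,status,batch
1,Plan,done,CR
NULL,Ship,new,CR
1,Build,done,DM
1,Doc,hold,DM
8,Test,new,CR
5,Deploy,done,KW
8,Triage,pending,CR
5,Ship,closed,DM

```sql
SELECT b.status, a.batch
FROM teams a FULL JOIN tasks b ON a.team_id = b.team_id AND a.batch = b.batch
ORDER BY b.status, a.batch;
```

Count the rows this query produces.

FULL OUTER JOIN keeps every row from both sides; unmatched rows get NULL for the other side's columns.
Matching on a.team_id = b.team_id AND a.batch = b.batch. A NULL in a compared column never satisfies the condition.
- a (team_id=7, batch=KW) has no partner → padded with NULL.
- a (team_id=7, batch=CR) has no partner → padded with NULL.
- a (team_id=4, batch=KW) has no partner → padded with NULL.
- a (team_id=5, batch=KW) pairs with 1 row(s) of b.
- a (team_id=7, batch=CR) has no partner → padded with NULL.
- a (team_id=7, batch=KW) has no partner → padded with NULL.
- 7 b row(s) had no a match → kept, a columns NULL.
Total: 1 matched + 12 padded = 13 rows.

13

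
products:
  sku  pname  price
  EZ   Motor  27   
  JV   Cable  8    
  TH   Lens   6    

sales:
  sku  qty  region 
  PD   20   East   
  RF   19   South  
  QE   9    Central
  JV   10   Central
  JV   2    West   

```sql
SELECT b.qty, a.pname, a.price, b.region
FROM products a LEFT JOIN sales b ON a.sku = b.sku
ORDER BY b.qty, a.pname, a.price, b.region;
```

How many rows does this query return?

LEFT JOIN keeps every row from `products`; unmatched rows get NULL for `sales`'s columns.
Matching on a.sku = b.sku.
- sku=EZ: no b row matches, row kept with b columns NULL.
- sku=JV: 2 matching b row(s), so 2 row(s) emitted.
- sku=TH: no b row matches, row kept with b columns NULL.
Total: 2 matched + 2 padded = 4 rows.

4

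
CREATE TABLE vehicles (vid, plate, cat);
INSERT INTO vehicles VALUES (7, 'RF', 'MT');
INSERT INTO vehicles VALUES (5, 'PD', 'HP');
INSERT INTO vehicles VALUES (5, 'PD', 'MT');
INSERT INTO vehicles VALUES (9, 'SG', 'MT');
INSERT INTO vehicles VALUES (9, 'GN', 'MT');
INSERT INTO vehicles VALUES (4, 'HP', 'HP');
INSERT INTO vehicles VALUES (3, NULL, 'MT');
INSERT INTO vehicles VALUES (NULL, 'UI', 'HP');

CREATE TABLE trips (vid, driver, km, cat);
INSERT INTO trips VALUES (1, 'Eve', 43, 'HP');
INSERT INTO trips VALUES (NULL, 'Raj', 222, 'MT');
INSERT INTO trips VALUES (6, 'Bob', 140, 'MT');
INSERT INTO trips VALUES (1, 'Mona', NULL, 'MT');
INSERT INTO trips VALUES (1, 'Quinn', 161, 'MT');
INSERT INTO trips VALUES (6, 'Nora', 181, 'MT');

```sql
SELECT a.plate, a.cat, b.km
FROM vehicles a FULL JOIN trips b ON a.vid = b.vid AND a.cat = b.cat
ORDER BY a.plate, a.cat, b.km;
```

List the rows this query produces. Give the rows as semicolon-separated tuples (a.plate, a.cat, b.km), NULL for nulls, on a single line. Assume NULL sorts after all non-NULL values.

(GN, MT, NULL); (HP, HP, NULL); (PD, HP, NULL); (PD, MT, NULL); (RF, MT, NULL); (SG, MT, NULL); (UI, HP, NULL); (NULL, MT, NULL); (NULL, NULL, 43); (NULL, NULL, 140); (NULL, NULL, 161); (NULL, NULL, 181); (NULL, NULL, 222); (NULL, NULL, NULL)

FULL OUTER JOIN keeps every row from both sides; unmatched rows get NULL for the other side's columns.
Matching on a.vid = b.vid AND a.cat = b.cat. A NULL in a compared column never satisfies the condition.
Matched pairs: 0; unmatched a rows kept: 8; unmatched b rows kept: 6.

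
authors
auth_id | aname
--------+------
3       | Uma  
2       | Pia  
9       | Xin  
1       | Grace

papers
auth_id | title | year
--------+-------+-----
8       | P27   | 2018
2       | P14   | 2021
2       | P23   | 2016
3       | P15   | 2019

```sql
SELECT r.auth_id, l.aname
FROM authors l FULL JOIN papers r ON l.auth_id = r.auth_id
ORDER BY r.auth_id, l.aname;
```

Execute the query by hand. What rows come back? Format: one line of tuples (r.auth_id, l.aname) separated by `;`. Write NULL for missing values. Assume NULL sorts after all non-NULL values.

FULL OUTER JOIN keeps every row from both sides; unmatched rows get NULL for the other side's columns.
Matching on l.auth_id = r.auth_id.
- l row (auth_id=3): matches 1 r row(s) → 1 output row(s).
- l row (auth_id=2): matches 2 r row(s) → 2 output row(s).
- l row (auth_id=9): no match → kept, r columns NULL.
- l row (auth_id=1): no match → kept, r columns NULL.
- 1 r row(s) had no l match → kept, l columns NULL.
After projecting and ordering:
r.auth_id | l.aname
2 | Pia
2 | Pia
3 | Uma
8 | NULL
NULL | Grace
NULL | Xin

(2, Pia); (2, Pia); (3, Uma); (8, NULL); (NULL, Grace); (NULL, Xin)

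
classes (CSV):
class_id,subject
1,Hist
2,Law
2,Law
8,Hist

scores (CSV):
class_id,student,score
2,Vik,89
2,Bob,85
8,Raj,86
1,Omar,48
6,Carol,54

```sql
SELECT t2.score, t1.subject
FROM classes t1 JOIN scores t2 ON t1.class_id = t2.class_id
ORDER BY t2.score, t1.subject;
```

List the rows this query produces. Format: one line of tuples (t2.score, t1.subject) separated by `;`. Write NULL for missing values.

(48, Hist); (85, Law); (85, Law); (86, Hist); (89, Law); (89, Law)

INNER JOIN keeps only pairs where the ON condition holds.
Matching on t1.class_id = t2.class_id.
Matched pairs: 6.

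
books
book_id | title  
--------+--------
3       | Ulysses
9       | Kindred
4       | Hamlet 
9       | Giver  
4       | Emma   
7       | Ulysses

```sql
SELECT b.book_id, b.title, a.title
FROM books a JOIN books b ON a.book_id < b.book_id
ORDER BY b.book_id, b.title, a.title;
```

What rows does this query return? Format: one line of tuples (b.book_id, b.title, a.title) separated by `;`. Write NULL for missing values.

(4, Emma, Ulysses); (4, Hamlet, Ulysses); (7, Ulysses, Emma); (7, Ulysses, Hamlet); (7, Ulysses, Ulysses); (9, Giver, Emma); (9, Giver, Hamlet); (9, Giver, Ulysses); (9, Giver, Ulysses); (9, Kindred, Emma); (9, Kindred, Hamlet); (9, Kindred, Ulysses); (9, Kindred, Ulysses)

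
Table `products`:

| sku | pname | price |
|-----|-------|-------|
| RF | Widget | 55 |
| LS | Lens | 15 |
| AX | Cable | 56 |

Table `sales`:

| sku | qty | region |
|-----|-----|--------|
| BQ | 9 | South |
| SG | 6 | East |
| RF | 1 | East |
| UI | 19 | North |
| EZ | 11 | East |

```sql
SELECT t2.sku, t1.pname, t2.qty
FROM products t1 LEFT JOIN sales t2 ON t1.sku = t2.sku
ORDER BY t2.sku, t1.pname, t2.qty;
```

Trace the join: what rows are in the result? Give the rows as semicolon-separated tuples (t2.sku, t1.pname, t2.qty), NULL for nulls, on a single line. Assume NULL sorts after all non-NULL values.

LEFT JOIN keeps every row from `products`; unmatched rows get NULL for `sales`'s columns.
Matching on t1.sku = t2.sku.
- t1 (sku=RF) pairs with 1 row(s) of t2.
- t1 (sku=LS) has no partner → padded with NULL.
- t1 (sku=AX) has no partner → padded with NULL.
After projecting and ordering:
t2.sku | t1.pname | t2.qty
RF | Widget | 1
NULL | Cable | NULL
NULL | Lens | NULL

(RF, Widget, 1); (NULL, Cable, NULL); (NULL, Lens, NULL)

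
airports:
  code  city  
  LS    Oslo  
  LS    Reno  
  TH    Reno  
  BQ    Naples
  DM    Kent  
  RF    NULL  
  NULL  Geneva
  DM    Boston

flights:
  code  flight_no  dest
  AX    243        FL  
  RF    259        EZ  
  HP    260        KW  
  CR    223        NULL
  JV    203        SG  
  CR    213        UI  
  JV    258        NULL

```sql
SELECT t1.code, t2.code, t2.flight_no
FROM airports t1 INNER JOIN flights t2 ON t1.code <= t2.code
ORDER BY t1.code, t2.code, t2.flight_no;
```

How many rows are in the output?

INNER JOIN keeps only pairs where the ON condition holds.
Matching on t1.code <= t2.code. A NULL in a compared column never satisfies the condition.
- code=LS: 1 matching t2 row(s), so 1 row(s) emitted.
- code=LS: 1 matching t2 row(s), so 1 row(s) emitted.
- code=TH: no matching t2 row, dropped.
- code=BQ: 6 matching t2 row(s), so 6 row(s) emitted.
- code=DM: 4 matching t2 row(s), so 4 row(s) emitted.
- code=RF: 1 matching t2 row(s), so 1 row(s) emitted.
- code=NULL: no matching t2 row, dropped.
- code=DM: 4 matching t2 row(s), so 4 row(s) emitted.
Total: 17 rows.

17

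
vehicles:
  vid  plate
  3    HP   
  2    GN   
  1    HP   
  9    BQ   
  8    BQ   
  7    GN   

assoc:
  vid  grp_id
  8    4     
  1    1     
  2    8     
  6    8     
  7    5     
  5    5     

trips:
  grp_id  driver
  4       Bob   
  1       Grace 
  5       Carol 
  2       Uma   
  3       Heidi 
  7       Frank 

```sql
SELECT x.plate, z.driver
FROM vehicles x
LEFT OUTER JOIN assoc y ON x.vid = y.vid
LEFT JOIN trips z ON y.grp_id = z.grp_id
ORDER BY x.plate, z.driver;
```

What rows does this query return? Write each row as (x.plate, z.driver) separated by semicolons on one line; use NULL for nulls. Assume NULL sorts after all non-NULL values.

Step 1 — x LEFT JOIN y on vid → 6 row(s).
Then LEFT JOIN `trips z` on grp_id: each of those 6 rows is kept; rows whose y.grp_id has no match in z get NULL for z's columns.

(BQ, Bob); (BQ, NULL); (GN, Carol); (GN, NULL); (HP, Grace); (HP, NULL)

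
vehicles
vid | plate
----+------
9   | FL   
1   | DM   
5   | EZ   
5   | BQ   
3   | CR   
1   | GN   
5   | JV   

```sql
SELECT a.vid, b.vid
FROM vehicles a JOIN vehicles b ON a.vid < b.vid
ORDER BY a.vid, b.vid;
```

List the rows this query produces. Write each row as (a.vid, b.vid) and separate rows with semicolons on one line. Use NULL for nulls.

(1, 3); (1, 3); (1, 5); (1, 5); (1, 5); (1, 5); (1, 5); (1, 5); (1, 9); (1, 9); (3, 5); (3, 5); (3, 5); (3, 9); (5, 9); (5, 9); (5, 9)

INNER JOIN keeps only pairs where the ON condition holds.
Matching on a.vid < b.vid.
Matched pairs: 17.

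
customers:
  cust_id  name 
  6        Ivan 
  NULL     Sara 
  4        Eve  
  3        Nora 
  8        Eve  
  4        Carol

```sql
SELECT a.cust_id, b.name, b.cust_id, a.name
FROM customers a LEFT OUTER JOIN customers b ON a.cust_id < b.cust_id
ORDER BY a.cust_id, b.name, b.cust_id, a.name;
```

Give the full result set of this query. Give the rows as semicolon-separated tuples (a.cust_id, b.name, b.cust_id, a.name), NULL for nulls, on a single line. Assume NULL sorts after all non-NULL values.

(3, Carol, 4, Nora); (3, Eve, 4, Nora); (3, Eve, 8, Nora); (3, Ivan, 6, Nora); (4, Eve, 8, Carol); (4, Eve, 8, Eve); (4, Ivan, 6, Carol); (4, Ivan, 6, Eve); (6, Eve, 8, Ivan); (8, NULL, NULL, Eve); (NULL, NULL, NULL, Sara)

LEFT JOIN keeps every row from `customers a`; unmatched rows get NULL for `customers b`'s columns.
Matching on a.cust_id < b.cust_id. A NULL in a compared column never satisfies the condition.
- a row (cust_id=6): matches 1 b row(s) → 1 output row(s).
- a row (cust_id=NULL): no match → kept, b columns NULL.
- a row (cust_id=4): matches 2 b row(s) → 2 output row(s).
- a row (cust_id=3): matches 4 b row(s) → 4 output row(s).
- a row (cust_id=8): no match → kept, b columns NULL.
- a row (cust_id=4): matches 2 b row(s) → 2 output row(s).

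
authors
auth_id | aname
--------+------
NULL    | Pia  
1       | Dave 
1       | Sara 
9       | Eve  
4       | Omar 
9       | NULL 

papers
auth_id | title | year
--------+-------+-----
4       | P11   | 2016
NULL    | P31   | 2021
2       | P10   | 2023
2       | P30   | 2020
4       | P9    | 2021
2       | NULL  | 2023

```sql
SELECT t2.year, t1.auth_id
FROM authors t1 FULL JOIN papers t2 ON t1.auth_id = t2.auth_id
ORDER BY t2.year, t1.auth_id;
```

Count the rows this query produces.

11

FULL OUTER JOIN keeps every row from both sides; unmatched rows get NULL for the other side's columns.
Matching on t1.auth_id = t2.auth_id. A NULL in a compared column never satisfies the condition.
- t1 row (auth_id=NULL): no match → kept, t2 columns NULL.
- t1 row (auth_id=1): no match → kept, t2 columns NULL.
- t1 row (auth_id=1): no match → kept, t2 columns NULL.
- t1 row (auth_id=9): no match → kept, t2 columns NULL.
- t1 row (auth_id=4): matches 2 t2 row(s) → 2 output row(s).
- t1 row (auth_id=9): no match → kept, t2 columns NULL.
- 4 row(s) from t2 found no t1 partner → padded with NULL.
Total: 2 matched + 9 padded = 11 rows.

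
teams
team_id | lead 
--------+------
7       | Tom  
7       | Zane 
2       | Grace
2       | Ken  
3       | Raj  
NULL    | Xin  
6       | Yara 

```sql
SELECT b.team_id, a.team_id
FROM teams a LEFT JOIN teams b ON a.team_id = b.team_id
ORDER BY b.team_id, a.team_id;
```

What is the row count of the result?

11

LEFT JOIN keeps every row from `teams a`; unmatched rows get NULL for `teams b`'s columns.
Matching on a.team_id = b.team_id. A NULL in a compared column never satisfies the condition.
Matched pairs: 10; unmatched a rows kept: 1.
Total: 10 matched + 1 padded = 11 rows.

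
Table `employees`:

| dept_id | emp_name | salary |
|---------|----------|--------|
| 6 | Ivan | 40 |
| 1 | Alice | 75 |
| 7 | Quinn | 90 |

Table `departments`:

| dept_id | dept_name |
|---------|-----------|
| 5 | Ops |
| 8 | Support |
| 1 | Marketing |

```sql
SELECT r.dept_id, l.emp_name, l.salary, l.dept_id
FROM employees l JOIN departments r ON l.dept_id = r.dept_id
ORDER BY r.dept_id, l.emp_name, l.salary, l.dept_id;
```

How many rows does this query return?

1

INNER JOIN keeps only pairs where the ON condition holds.
Matching on l.dept_id = r.dept_id.
- l row (dept_id=6): no match → dropped.
- l row (dept_id=1): matches 1 r row(s) → 1 output row(s).
- l row (dept_id=7): no match → dropped.
Total: 1 rows.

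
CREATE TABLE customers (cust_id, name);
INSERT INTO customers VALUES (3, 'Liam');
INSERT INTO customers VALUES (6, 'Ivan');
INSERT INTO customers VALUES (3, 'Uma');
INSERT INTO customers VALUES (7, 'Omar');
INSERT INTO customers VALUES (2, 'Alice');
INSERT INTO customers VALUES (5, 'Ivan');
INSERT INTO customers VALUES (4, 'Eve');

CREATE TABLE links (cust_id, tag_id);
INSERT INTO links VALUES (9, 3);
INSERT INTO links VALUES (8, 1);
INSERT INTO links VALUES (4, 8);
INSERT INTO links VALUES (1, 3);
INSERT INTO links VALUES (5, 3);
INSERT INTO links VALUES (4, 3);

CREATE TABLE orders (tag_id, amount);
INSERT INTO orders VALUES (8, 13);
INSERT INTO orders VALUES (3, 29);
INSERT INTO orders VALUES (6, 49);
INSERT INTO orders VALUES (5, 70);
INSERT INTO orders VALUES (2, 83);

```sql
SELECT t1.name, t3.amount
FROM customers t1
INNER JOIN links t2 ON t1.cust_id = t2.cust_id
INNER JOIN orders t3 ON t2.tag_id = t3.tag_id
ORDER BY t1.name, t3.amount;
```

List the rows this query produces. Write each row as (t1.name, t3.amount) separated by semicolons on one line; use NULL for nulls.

(Eve, 13); (Eve, 29); (Ivan, 29)

Joins associate left-to-right: customers INNER JOIN links on cust_id gives 3 intermediate row(s).
Then INNER JOIN `orders t3` on tag_id: keep only rows whose t2.tag_id appears in t3.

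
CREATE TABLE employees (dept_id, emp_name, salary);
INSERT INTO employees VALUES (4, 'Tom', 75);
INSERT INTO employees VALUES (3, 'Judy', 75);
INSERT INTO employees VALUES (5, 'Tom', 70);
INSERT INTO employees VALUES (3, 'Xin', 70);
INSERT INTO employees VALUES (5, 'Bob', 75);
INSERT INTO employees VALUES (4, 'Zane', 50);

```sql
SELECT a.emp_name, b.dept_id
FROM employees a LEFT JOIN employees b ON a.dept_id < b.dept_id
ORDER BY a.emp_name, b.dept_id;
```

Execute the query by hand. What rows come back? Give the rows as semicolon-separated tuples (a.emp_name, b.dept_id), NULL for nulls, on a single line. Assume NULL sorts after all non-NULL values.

(Bob, NULL); (Judy, 4); (Judy, 4); (Judy, 5); (Judy, 5); (Tom, 5); (Tom, 5); (Tom, NULL); (Xin, 4); (Xin, 4); (Xin, 5); (Xin, 5); (Zane, 5); (Zane, 5)

LEFT JOIN keeps every row from `employees a`; unmatched rows get NULL for `employees b`'s columns.
Matching on a.dept_id < b.dept_id.
Matched pairs: 12; unmatched a rows kept: 2.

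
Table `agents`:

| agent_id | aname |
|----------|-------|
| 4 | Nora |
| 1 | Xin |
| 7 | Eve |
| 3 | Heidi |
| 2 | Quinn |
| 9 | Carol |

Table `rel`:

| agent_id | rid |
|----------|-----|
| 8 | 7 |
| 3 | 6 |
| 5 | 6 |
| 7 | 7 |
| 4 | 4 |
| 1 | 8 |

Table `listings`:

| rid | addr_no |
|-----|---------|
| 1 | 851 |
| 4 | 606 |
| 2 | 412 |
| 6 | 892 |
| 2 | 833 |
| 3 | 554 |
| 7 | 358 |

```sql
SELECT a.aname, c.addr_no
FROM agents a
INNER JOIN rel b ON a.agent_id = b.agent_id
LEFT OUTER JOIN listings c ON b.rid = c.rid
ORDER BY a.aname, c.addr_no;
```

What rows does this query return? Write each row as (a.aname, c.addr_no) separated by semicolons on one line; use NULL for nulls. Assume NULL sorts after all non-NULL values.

Evaluate left to right. First `agents a INNER JOIN rel b` on agent_id: 4 row(s).
Then LEFT JOIN `listings c` on rid: each of those 4 rows is kept; rows whose b.rid has no match in c get NULL for c's columns.

(Eve, 358); (Heidi, 892); (Nora, 606); (Xin, NULL)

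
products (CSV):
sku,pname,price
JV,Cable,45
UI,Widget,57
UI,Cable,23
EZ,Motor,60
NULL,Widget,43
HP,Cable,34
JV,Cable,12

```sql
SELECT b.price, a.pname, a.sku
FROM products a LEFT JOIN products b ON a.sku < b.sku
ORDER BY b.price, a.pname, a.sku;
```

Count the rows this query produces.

16

LEFT JOIN keeps every row from `products a`; unmatched rows get NULL for `products b`'s columns.
Matching on a.sku < b.sku. A NULL in a compared column never satisfies the condition.
- sku=JV: 2 matching b row(s), so 2 row(s) emitted.
- sku=UI: no b row matches, row kept with b columns NULL.
- sku=UI: no b row matches, row kept with b columns NULL.
- sku=EZ: 5 matching b row(s), so 5 row(s) emitted.
- sku=NULL: no b row matches, row kept with b columns NULL.
- sku=HP: 4 matching b row(s), so 4 row(s) emitted.
- sku=JV: 2 matching b row(s), so 2 row(s) emitted.
Total: 13 matched + 3 padded = 16 rows.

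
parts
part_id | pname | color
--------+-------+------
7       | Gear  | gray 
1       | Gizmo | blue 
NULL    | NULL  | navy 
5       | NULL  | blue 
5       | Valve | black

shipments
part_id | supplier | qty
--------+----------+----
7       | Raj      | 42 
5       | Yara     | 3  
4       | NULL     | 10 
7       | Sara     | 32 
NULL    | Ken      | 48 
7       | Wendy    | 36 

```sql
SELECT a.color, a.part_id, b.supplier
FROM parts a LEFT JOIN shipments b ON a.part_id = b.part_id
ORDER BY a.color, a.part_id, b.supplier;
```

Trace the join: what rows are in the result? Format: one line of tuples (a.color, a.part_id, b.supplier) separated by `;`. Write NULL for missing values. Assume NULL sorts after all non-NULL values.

LEFT JOIN keeps every row from `parts`; unmatched rows get NULL for `shipments`'s columns.
Matching on a.part_id = b.part_id. A NULL in a compared column never satisfies the condition.
Matched pairs: 5; unmatched a rows kept: 2.

(black, 5, Yara); (blue, 1, NULL); (blue, 5, Yara); (gray, 7, Raj); (gray, 7, Sara); (gray, 7, Wendy); (navy, NULL, NULL)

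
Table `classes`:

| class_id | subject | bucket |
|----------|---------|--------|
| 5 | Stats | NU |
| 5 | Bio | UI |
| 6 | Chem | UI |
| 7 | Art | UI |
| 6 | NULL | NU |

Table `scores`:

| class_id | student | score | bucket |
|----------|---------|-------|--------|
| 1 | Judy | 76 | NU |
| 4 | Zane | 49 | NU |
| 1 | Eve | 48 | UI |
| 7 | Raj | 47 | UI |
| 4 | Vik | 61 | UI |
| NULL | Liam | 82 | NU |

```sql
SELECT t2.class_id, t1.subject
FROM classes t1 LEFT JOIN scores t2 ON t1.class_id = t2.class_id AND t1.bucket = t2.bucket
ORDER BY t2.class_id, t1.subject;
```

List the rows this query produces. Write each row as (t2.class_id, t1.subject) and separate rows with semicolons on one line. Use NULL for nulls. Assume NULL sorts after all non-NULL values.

LEFT JOIN keeps every row from `classes`; unmatched rows get NULL for `scores`'s columns.
Matching on t1.class_id = t2.class_id AND t1.bucket = t2.bucket. A NULL in a compared column never satisfies the condition.
Matched pairs: 1; unmatched t1 rows kept: 4.

(7, Art); (NULL, Bio); (NULL, Chem); (NULL, Stats); (NULL, NULL)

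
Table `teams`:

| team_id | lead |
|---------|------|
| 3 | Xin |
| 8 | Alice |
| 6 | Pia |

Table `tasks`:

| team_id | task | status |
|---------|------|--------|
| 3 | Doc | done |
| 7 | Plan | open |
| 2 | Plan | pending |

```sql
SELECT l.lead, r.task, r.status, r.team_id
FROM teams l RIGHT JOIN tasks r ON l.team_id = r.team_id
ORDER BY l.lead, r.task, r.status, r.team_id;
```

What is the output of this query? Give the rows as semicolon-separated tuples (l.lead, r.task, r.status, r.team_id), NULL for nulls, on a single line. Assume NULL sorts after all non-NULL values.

RIGHT JOIN keeps every row from `tasks`; unmatched rows get NULL for `teams`'s columns.
Matching on l.team_id = r.team_id.
- l row (team_id=3): matches 1 r row(s) → 1 output row(s).
- l row (team_id=8): no match.
- l row (team_id=6): no match.
- 2 row(s) from r found no l partner → padded with NULL.
After projecting and ordering:
l.lead | r.task | r.status | r.team_id
Xin | Doc | done | 3
NULL | Plan | open | 7
NULL | Plan | pending | 2

(Xin, Doc, done, 3); (NULL, Plan, open, 7); (NULL, Plan, pending, 2)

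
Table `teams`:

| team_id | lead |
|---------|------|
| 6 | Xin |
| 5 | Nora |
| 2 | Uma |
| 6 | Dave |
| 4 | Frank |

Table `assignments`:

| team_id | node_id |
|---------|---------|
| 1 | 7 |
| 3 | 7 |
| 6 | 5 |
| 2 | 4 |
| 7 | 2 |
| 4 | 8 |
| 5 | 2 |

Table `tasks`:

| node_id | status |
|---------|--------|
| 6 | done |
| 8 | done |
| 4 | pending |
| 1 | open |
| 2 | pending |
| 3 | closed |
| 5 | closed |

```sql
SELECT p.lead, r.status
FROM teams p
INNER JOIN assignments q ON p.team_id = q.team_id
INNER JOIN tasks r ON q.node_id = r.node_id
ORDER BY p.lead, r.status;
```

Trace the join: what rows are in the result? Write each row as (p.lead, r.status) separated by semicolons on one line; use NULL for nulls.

Step 1 — p INNER JOIN q on team_id → 5 row(s).
Then INNER JOIN `tasks r` on node_id: keep only rows whose q.node_id appears in r.

(Dave, closed); (Frank, done); (Nora, pending); (Uma, pending); (Xin, closed)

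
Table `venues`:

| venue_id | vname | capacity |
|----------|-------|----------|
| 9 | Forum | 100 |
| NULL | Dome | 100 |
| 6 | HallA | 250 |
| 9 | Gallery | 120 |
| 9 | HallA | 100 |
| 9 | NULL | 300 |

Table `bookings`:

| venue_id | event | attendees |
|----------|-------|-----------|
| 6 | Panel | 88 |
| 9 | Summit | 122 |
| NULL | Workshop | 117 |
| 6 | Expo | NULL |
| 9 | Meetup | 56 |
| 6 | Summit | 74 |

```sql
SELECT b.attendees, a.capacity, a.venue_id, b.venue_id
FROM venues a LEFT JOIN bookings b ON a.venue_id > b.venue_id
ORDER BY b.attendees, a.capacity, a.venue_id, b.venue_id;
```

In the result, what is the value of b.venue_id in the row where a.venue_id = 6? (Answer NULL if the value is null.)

NULL

LEFT JOIN keeps every row from `venues`; unmatched rows get NULL for `bookings`'s columns.
Matching on a.venue_id > b.venue_id. A NULL in a compared column never satisfies the condition.
Matched pairs: 12; unmatched a rows kept: 2.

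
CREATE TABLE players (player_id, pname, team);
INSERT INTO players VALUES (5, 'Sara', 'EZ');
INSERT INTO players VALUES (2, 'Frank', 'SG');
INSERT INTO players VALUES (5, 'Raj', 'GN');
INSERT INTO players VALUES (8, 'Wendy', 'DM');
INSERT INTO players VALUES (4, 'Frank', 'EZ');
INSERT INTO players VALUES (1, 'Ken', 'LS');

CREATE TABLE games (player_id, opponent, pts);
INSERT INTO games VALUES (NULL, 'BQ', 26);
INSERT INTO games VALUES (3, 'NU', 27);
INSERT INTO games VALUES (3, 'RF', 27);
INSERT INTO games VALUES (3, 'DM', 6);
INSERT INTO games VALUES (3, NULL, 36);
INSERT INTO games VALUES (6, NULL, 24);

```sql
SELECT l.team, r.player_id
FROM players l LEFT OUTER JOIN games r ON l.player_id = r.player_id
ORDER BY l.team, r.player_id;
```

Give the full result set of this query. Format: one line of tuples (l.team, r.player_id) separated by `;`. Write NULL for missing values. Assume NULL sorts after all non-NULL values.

(DM, NULL); (EZ, NULL); (EZ, NULL); (GN, NULL); (LS, NULL); (SG, NULL)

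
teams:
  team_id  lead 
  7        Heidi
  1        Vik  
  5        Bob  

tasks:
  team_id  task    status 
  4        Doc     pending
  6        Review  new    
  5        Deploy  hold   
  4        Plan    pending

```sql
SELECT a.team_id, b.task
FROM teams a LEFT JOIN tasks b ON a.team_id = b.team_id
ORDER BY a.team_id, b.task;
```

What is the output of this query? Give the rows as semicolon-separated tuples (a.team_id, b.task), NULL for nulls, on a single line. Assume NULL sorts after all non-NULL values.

LEFT JOIN keeps every row from `teams`; unmatched rows get NULL for `tasks`'s columns.
Matching on a.team_id = b.team_id.
- a row (team_id=7): no match → kept, b columns NULL.
- a row (team_id=1): no match → kept, b columns NULL.
- a row (team_id=5): matches 1 b row(s) → 1 output row(s).
After projecting and ordering:
a.team_id | b.task
1 | NULL
5 | Deploy
7 | NULL

(1, NULL); (5, Deploy); (7, NULL)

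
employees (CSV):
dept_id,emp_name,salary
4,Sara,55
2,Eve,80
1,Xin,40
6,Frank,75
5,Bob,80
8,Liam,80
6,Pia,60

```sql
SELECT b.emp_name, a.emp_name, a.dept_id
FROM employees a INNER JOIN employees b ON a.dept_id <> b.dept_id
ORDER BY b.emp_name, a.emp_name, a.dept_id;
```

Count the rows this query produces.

40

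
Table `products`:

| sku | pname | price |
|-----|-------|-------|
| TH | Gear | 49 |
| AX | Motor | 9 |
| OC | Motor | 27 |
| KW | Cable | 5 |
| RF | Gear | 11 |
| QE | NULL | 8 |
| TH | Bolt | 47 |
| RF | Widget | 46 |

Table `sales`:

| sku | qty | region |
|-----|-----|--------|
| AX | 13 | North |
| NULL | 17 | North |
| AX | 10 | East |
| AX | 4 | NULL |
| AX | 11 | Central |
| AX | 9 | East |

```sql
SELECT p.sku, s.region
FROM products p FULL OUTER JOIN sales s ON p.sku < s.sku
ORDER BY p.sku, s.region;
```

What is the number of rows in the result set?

14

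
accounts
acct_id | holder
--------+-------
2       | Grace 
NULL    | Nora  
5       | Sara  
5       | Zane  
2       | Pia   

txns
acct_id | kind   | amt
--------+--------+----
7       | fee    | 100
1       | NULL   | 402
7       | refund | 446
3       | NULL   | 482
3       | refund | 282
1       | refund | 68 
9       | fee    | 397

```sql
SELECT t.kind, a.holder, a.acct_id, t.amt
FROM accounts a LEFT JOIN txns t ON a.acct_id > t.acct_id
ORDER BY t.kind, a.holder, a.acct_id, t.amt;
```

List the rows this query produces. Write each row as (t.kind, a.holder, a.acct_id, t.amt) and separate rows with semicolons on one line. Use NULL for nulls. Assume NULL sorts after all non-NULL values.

(refund, Grace, 2, 68); (refund, Pia, 2, 68); (refund, Sara, 5, 68); (refund, Sara, 5, 282); (refund, Zane, 5, 68); (refund, Zane, 5, 282); (NULL, Grace, 2, 402); (NULL, Nora, NULL, NULL); (NULL, Pia, 2, 402); (NULL, Sara, 5, 402); (NULL, Sara, 5, 482); (NULL, Zane, 5, 402); (NULL, Zane, 5, 482)

LEFT JOIN keeps every row from `accounts`; unmatched rows get NULL for `txns`'s columns.
Matching on a.acct_id > t.acct_id. A NULL in a compared column never satisfies the condition.
- a (acct_id=2) pairs with 2 row(s) of t.
- a (acct_id=NULL) has no partner → padded with NULL.
- a (acct_id=5) pairs with 4 row(s) of t.
- a (acct_id=5) pairs with 4 row(s) of t.
- a (acct_id=2) pairs with 2 row(s) of t.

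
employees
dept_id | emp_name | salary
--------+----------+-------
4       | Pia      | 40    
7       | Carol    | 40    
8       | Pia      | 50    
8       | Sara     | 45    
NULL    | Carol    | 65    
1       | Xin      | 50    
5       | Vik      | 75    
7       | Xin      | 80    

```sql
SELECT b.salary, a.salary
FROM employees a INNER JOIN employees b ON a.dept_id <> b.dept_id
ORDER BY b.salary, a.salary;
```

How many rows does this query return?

38

INNER JOIN keeps only pairs where the ON condition holds.
Matching on a.dept_id <> b.dept_id. A NULL in a compared column never satisfies the condition.
- a row (dept_id=4): matches 6 b row(s) → 6 output row(s).
- a row (dept_id=7): matches 5 b row(s) → 5 output row(s).
- a row (dept_id=8): matches 5 b row(s) → 5 output row(s).
- a row (dept_id=8): matches 5 b row(s) → 5 output row(s).
- a row (dept_id=NULL): no match → dropped.
- a row (dept_id=1): matches 6 b row(s) → 6 output row(s).
- a row (dept_id=5): matches 6 b row(s) → 6 output row(s).
- a row (dept_id=7): matches 5 b row(s) → 5 output row(s).
Total: 38 rows.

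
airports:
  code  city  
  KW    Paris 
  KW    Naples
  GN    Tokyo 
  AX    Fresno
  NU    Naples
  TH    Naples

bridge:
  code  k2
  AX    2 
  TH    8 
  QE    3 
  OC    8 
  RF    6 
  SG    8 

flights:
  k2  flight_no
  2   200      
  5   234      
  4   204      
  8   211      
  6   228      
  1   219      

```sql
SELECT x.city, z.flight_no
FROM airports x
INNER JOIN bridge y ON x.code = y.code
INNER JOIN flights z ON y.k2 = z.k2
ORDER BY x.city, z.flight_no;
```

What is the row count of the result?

2

Joins associate left-to-right: airports INNER JOIN bridge on code gives 2 intermediate row(s).
Then INNER JOIN `flights z` on k2: keep only rows whose y.k2 appears in z.
Result: 2 row(s).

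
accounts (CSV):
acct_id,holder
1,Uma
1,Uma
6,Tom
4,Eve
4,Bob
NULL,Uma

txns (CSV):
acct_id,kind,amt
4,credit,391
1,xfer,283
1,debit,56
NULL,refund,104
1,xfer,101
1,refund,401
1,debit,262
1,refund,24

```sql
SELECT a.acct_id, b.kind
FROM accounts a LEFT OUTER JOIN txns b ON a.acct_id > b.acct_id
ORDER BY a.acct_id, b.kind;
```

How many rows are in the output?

22

LEFT JOIN keeps every row from `accounts`; unmatched rows get NULL for `txns`'s columns.
Matching on a.acct_id > b.acct_id. A NULL in a compared column never satisfies the condition.
- a[0] acct_id=1 → no match; kept with NULLs on the b side.
- a[1] acct_id=1 → no match; kept with NULLs on the b side.
- a[2] acct_id=6 → 7 match(es) in b → 7 row(s).
- a[3] acct_id=4 → 6 match(es) in b → 6 row(s).
- a[4] acct_id=4 → 6 match(es) in b → 6 row(s).
- a[5] acct_id=NULL → no match; kept with NULLs on the b side.
Total: 19 matched + 3 padded = 22 rows.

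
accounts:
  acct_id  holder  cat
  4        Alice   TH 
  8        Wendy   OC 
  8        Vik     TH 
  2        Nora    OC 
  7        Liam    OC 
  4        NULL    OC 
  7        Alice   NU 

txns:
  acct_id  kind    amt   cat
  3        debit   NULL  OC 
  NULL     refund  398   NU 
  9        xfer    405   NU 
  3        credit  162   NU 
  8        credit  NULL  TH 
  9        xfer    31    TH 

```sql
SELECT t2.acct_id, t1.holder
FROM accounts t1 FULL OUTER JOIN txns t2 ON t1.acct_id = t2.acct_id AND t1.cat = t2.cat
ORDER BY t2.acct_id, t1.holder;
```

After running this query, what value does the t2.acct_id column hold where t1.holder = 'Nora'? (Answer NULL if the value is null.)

NULL

FULL OUTER JOIN keeps every row from both sides; unmatched rows get NULL for the other side's columns.
Matching on t1.acct_id = t2.acct_id AND t1.cat = t2.cat. A NULL in a compared column never satisfies the condition.
Matched pairs: 1; unmatched t1 rows kept: 6; unmatched t2 rows kept: 5.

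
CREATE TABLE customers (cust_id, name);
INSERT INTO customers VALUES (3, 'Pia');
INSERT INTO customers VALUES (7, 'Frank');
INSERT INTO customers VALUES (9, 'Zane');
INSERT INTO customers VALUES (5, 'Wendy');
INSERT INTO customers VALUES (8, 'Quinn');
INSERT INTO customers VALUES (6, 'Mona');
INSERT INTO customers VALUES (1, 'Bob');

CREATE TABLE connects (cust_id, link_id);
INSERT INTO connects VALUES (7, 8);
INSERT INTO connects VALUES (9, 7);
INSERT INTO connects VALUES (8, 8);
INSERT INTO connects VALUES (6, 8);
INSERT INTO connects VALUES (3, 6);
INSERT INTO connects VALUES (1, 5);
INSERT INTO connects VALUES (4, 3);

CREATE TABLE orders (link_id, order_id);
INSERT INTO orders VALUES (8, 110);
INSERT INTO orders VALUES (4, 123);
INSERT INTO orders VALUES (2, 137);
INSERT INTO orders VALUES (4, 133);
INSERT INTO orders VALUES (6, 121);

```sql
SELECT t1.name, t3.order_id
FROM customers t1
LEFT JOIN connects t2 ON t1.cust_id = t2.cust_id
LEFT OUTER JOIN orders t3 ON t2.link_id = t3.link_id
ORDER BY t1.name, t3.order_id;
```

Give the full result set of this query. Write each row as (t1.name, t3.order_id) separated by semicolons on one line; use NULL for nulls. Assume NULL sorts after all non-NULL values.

(Bob, NULL); (Frank, 110); (Mona, 110); (Pia, 121); (Quinn, 110); (Wendy, NULL); (Zane, NULL)

Step 1 — t1 LEFT JOIN t2 on cust_id → 7 row(s).
Then LEFT JOIN `orders t3` on link_id: each of those 7 rows is kept; rows whose t2.link_id has no match in t3 get NULL for t3's columns.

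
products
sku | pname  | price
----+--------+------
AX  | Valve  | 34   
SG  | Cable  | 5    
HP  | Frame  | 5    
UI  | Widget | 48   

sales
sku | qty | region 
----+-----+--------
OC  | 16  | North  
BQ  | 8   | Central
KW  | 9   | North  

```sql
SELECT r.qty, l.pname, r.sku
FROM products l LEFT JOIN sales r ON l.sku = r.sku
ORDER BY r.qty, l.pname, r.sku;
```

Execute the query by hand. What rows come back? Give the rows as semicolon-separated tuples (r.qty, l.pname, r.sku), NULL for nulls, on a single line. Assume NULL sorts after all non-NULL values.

(NULL, Cable, NULL); (NULL, Frame, NULL); (NULL, Valve, NULL); (NULL, Widget, NULL)

LEFT JOIN keeps every row from `products`; unmatched rows get NULL for `sales`'s columns.
Matching on l.sku = r.sku.
- sku=AX: no r row matches, row kept with r columns NULL.
- sku=SG: no r row matches, row kept with r columns NULL.
- sku=HP: no r row matches, row kept with r columns NULL.
- sku=UI: no r row matches, row kept with r columns NULL.
After projecting and ordering:
r.qty | l.pname | r.sku
NULL | Cable | NULL
NULL | Frame | NULL
NULL | Valve | NULL
NULL | Widget | NULL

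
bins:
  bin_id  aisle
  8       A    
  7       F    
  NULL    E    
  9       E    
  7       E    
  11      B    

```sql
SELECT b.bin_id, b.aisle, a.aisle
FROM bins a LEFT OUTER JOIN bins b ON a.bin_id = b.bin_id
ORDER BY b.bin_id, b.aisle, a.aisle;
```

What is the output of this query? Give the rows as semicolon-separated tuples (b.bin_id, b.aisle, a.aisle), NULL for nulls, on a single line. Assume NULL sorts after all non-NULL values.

LEFT JOIN keeps every row from `bins a`; unmatched rows get NULL for `bins b`'s columns.
Matching on a.bin_id = b.bin_id. A NULL in a compared column never satisfies the condition.
- a[0] bin_id=8 → 1 match(es) in b → 1 row(s).
- a[1] bin_id=7 → 2 match(es) in b → 2 row(s).
- a[2] bin_id=NULL → no match; kept with NULLs on the b side.
- a[3] bin_id=9 → 1 match(es) in b → 1 row(s).
- a[4] bin_id=7 → 2 match(es) in b → 2 row(s).
- a[5] bin_id=11 → 1 match(es) in b → 1 row(s).
After projecting and ordering:
b.bin_id | b.aisle | a.aisle
7 | E | E
7 | E | F
7 | F | E
7 | F | F
8 | A | A
9 | E | E
11 | B | B
NULL | NULL | E

(7, E, E); (7, E, F); (7, F, E); (7, F, F); (8, A, A); (9, E, E); (11, B, B); (NULL, NULL, E)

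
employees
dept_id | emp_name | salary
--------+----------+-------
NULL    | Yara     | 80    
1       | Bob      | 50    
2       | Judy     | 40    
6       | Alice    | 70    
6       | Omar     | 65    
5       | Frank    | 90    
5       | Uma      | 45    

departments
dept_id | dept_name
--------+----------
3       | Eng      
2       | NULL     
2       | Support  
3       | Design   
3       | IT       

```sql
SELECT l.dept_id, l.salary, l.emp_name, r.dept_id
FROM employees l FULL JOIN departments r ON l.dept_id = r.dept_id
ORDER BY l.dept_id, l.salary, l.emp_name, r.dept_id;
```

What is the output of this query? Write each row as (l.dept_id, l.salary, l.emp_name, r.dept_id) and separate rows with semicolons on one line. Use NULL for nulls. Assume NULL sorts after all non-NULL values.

(1, 50, Bob, NULL); (2, 40, Judy, 2); (2, 40, Judy, 2); (5, 45, Uma, NULL); (5, 90, Frank, NULL); (6, 65, Omar, NULL); (6, 70, Alice, NULL); (NULL, 80, Yara, NULL); (NULL, NULL, NULL, 3); (NULL, NULL, NULL, 3); (NULL, NULL, NULL, 3)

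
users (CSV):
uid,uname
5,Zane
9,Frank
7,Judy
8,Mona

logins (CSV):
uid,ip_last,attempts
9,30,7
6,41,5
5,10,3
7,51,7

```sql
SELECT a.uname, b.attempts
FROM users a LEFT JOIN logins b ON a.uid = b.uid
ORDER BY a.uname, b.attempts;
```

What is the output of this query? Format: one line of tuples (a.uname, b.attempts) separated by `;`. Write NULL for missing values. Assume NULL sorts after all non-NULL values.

(Frank, 7); (Judy, 7); (Mona, NULL); (Zane, 3)

LEFT JOIN keeps every row from `users`; unmatched rows get NULL for `logins`'s columns.
Matching on a.uid = b.uid.
Matched pairs: 3; unmatched a rows kept: 1.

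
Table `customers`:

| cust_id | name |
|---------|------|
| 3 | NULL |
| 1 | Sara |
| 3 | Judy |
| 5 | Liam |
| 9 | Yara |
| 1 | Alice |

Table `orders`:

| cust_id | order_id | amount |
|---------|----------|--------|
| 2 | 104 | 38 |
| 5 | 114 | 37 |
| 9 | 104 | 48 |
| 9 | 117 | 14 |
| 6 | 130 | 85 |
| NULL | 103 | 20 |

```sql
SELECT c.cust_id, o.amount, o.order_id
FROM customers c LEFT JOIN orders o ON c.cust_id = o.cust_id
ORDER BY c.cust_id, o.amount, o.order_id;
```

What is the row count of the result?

7

LEFT JOIN keeps every row from `customers`; unmatched rows get NULL for `orders`'s columns.
Matching on c.cust_id = o.cust_id. A NULL in a compared column never satisfies the condition.
Matched pairs: 3; unmatched c rows kept: 4.
Total: 3 matched + 4 padded = 7 rows.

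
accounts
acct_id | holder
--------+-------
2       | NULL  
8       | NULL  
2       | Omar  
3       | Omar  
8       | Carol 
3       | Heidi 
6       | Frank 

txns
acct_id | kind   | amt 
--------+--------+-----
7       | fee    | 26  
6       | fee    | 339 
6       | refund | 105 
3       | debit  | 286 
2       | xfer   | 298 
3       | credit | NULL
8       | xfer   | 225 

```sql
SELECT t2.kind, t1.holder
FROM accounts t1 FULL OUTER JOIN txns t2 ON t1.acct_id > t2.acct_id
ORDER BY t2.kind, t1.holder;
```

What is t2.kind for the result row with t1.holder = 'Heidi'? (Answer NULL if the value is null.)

xfer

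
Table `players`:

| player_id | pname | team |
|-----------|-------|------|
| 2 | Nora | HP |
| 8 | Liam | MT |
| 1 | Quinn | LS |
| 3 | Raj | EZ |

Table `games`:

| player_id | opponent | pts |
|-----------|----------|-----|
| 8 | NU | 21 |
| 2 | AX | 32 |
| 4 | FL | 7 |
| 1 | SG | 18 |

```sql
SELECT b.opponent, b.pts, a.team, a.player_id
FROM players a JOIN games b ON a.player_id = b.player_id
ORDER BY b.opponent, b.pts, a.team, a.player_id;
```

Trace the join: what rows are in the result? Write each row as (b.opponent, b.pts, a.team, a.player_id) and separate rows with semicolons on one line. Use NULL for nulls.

INNER JOIN keeps only pairs where the ON condition holds.
Matching on a.player_id = b.player_id.
Matched pairs: 3.

(AX, 32, HP, 2); (NU, 21, MT, 8); (SG, 18, LS, 1)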